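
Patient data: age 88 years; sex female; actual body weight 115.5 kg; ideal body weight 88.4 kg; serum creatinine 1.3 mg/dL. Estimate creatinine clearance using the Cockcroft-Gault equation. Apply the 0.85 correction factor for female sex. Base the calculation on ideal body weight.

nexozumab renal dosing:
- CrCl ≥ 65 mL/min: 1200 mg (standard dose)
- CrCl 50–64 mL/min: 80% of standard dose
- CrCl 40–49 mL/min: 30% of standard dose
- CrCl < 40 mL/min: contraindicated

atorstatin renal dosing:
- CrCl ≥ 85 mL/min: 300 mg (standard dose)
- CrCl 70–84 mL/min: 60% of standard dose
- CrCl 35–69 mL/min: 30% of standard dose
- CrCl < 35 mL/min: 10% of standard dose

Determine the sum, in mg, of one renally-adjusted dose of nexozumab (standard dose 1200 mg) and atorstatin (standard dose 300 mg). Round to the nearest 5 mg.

450 mg

CrCl = (140 − 88) × 88.4 / (72 × 1.3) × 0.85 = 4596.8 / 93.60 × 0.85 ≈ 41.7 mL/min
CrCl ≈ 42 mL/min.
nexozumab: 40–49 mL/min → 30% of 1200 mg = 360 mg.
atorstatin: 35–69 mL/min → 30% of 300 mg = 90 mg.
Total = 360 + 90 = 450 mg.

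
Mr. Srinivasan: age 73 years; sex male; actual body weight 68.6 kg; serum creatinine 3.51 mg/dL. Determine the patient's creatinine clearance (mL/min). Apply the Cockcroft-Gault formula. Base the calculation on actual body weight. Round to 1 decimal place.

CrCl = (140 − 73) × 68.6 / (72 × 3.51) = 4596.2 / 252.72 ≈ 18.2 mL/min

18.2 mL/min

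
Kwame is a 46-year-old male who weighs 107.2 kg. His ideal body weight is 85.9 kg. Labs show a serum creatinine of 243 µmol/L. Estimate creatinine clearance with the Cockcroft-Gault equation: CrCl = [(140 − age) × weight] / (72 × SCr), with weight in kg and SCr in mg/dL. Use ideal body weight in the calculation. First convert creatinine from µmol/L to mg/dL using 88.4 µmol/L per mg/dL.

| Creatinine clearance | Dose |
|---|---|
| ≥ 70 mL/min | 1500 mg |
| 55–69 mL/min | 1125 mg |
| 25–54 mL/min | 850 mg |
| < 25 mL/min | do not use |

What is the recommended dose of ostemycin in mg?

SCr = 243 / 88.4 = 2.749 mg/dL
CrCl = (140 − 46) × 85.9 / (72 × 2.749) = 8074.6 / 197.93 ≈ 40.8 mL/min
CrCl ≈ 41 mL/min → bracket 25–54 mL/min.
Dose for this bracket: 850 mg.

850 mg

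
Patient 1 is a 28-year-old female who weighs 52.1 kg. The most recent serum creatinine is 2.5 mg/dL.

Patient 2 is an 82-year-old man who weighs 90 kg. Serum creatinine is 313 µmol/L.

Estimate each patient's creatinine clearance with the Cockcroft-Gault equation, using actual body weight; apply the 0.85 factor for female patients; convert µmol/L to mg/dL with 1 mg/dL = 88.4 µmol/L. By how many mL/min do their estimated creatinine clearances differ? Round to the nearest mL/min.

7 mL/min

Patient 1: CrCl = (140 − 28) × 52.1 / (72 × 2.5) × 0.85 = 5835.2 / 180.00 × 0.85 ≈ 27.6 mL/min
Patient 2: SCr = 313 / 88.4 = 3.541 mg/dL
Patient 2: CrCl = (140 − 82) × 90 / (72 × 3.541) = 5220.0 / 254.95 ≈ 20.5 mL/min
|27.6 − 20.5| = 7.1 mL/min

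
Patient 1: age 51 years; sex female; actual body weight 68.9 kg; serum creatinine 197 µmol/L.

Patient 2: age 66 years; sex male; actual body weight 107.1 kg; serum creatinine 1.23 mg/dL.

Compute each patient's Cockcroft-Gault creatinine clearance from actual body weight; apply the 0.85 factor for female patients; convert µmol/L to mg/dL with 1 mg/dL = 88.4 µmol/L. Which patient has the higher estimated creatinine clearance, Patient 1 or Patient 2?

Patient 1: SCr = 197 / 88.4 = 2.229 mg/dL
Patient 1: CrCl = (140 − 51) × 68.9 / (72 × 2.229) × 0.85 = 6132.1 / 160.49 × 0.85 ≈ 32.5 mL/min
Patient 2: CrCl = (140 − 66) × 107.1 / (72 × 1.23) = 7925.4 / 88.56 ≈ 89.5 mL/min
32.5 vs 89.5 mL/min → Patient 2 is higher.

Patient 2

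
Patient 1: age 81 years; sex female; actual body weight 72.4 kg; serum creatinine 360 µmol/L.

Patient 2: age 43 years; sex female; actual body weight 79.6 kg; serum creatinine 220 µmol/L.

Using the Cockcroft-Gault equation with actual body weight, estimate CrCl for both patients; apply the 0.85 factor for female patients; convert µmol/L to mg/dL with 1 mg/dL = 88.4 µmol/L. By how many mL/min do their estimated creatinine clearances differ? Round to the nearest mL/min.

Patient 1: SCr = 360 / 88.4 = 4.072 mg/dL
Patient 1: CrCl = (140 − 81) × 72.4 / (72 × 4.072) × 0.85 = 4271.6 / 293.18 × 0.85 ≈ 12.4 mL/min
Patient 2: SCr = 220 / 88.4 = 2.489 mg/dL
Patient 2: CrCl = (140 − 43) × 79.6 / (72 × 2.489) × 0.85 = 7721.2 / 179.21 × 0.85 ≈ 36.6 mL/min
|12.4 − 36.6| = 24.2 mL/min

24 mL/min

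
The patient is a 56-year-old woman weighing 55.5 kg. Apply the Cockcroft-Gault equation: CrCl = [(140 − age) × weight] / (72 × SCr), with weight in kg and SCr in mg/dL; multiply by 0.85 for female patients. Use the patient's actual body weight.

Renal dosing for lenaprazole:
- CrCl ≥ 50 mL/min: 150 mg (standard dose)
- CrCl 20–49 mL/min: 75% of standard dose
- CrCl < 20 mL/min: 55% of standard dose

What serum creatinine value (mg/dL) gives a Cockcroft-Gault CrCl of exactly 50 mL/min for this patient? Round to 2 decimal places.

Standard dose requires CrCl ≥ 50 mL/min.
Set (140 − 56) × 55.5 × 0.85 / (72 × SCr) = 50
SCr = (140 − 56) × 55.5 × 0.85 / (72 × 50) = 1.101 mg/dL

1.10 mg/dL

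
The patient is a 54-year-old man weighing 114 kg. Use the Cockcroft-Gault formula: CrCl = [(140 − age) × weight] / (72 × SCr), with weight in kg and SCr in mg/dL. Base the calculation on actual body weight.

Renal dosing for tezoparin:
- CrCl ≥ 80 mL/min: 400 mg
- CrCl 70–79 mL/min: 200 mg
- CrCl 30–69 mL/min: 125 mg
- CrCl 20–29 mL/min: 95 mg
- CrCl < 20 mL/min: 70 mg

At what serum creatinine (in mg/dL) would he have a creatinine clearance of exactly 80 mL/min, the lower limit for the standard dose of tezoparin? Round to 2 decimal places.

1.70 mg/dL

Standard dose requires CrCl ≥ 80 mL/min.
Set (140 − 54) × 114 / (72 × SCr) = 80
SCr = (140 − 54) × 114 / (72 × 80) = 1.702 mg/dL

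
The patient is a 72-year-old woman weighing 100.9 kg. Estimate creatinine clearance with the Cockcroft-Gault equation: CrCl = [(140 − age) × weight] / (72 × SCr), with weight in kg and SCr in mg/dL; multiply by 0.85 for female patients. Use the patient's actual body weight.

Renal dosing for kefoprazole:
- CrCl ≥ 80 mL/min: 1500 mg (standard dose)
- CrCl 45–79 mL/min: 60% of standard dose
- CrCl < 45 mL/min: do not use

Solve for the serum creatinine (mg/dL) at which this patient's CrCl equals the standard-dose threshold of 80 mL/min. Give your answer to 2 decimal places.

1.01 mg/dL

Standard dose requires CrCl ≥ 80 mL/min.
Set (140 − 72) × 100.9 × 0.85 / (72 × SCr) = 80
SCr = (140 − 72) × 100.9 × 0.85 / (72 × 80) = 1.013 mg/dL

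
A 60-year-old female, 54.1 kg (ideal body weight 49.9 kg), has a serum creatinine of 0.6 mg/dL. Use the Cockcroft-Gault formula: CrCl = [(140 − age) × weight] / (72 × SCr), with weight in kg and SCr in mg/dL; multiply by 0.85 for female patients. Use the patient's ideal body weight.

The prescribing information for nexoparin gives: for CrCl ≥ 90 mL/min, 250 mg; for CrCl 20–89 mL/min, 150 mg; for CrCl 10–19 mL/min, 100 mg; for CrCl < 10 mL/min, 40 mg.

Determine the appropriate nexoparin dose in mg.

150 mg

CrCl = (140 − 60) × 49.9 / (72 × 0.6) × 0.85 = 3992.0 / 43.20 × 0.85 ≈ 78.5 mL/min
CrCl ≈ 79 mL/min → bracket 20–89 mL/min.
Dose for this bracket: 150 mg.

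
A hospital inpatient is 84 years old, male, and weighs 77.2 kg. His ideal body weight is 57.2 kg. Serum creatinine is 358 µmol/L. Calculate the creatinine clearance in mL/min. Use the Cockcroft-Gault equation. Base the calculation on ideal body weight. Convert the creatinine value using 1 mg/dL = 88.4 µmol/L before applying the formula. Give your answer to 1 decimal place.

11.0 mL/min

SCr = 358 / 88.4 = 4.05 mg/dL
CrCl = (140 − 84) × 57.2 / (72 × 4.05) = 3203.2 / 291.60 ≈ 11.0 mL/min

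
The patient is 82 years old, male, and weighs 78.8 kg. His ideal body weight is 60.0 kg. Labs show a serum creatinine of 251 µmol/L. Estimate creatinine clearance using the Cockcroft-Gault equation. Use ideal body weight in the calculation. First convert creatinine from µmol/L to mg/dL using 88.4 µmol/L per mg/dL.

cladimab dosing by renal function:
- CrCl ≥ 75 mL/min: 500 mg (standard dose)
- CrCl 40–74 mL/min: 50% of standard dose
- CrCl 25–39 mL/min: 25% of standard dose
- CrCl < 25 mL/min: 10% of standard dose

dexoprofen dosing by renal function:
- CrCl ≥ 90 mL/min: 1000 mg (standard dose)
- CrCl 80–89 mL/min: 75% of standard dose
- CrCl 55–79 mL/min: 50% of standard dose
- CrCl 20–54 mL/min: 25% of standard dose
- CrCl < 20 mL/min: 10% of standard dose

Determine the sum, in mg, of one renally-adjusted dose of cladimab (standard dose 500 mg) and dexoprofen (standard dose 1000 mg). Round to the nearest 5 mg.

SCr = 251 / 88.4 = 2.839 mg/dL
CrCl = (140 − 82) × 60 / (72 × 2.839) = 3480.0 / 204.41 ≈ 17.0 mL/min
CrCl ≈ 17 mL/min.
cladimab: < 25 mL/min → 10% of 500 mg = 50 mg.
dexoprofen: < 20 mL/min → 10% of 1000 mg = 100 mg.
Total = 50 + 100 = 150 mg.

150 mg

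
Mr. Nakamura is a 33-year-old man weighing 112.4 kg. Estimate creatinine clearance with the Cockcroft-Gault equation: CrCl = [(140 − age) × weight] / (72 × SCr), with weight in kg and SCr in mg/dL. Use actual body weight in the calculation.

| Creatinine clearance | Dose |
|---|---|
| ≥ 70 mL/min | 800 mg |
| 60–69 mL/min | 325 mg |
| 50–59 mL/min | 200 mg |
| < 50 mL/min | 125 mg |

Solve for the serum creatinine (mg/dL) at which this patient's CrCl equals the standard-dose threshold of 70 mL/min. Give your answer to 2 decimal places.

2.39 mg/dL

Standard dose requires CrCl ≥ 70 mL/min.
Set (140 − 33) × 112.4 / (72 × SCr) = 70
SCr = (140 − 33) × 112.4 / (72 × 70) = 2.386 mg/dL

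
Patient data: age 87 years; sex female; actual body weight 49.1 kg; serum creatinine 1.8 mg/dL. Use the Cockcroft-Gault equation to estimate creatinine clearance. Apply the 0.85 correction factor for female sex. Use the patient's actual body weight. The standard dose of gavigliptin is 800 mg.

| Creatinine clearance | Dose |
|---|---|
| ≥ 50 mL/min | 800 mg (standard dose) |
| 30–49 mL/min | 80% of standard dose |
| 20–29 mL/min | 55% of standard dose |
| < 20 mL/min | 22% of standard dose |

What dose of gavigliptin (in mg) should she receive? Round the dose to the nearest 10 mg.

180 mg

CrCl = (140 − 87) × 49.1 / (72 × 1.8) × 0.85 = 2602.3 / 129.60 × 0.85 ≈ 17.1 mL/min
CrCl ≈ 17 mL/min → bracket < 20 mL/min.
22% of 800 mg = 176 mg → 180 mg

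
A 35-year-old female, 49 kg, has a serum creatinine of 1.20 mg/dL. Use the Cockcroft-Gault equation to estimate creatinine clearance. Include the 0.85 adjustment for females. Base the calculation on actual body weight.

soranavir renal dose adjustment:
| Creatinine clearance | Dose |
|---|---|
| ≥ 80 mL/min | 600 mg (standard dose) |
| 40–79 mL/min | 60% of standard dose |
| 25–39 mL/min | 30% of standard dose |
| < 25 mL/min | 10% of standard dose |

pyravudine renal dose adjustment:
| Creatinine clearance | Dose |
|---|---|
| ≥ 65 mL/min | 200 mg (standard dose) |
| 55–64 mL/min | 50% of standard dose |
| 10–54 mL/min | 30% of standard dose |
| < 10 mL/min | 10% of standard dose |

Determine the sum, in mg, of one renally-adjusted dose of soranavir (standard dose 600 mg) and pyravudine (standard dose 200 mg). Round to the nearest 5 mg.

420 mg

CrCl = (140 − 35) × 49 / (72 × 1.2) × 0.85 = 5145.0 / 86.40 × 0.85 ≈ 50.6 mL/min
CrCl ≈ 51 mL/min.
soranavir: 40–79 mL/min → 60% of 600 mg = 360 mg.
pyravudine: 10–54 mL/min → 30% of 200 mg = 60 mg.
Total = 360 + 60 = 420 mg.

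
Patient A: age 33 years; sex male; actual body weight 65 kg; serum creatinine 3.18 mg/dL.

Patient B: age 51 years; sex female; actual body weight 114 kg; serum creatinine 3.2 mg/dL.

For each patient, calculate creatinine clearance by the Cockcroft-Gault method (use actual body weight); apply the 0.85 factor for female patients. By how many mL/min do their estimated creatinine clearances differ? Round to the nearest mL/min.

Patient A: CrCl = (140 − 33) × 65 / (72 × 3.18) = 6955.0 / 228.96 ≈ 30.4 mL/min
Patient B: CrCl = (140 − 51) × 114 / (72 × 3.2) × 0.85 = 10146.0 / 230.40 × 0.85 ≈ 37.4 mL/min
|30.4 − 37.4| = 7.0 mL/min

7 mL/min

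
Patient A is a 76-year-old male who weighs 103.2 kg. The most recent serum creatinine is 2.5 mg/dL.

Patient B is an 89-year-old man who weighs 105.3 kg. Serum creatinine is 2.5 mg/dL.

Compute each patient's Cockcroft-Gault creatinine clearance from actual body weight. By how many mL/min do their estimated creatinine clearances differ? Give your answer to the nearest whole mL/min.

7 mL/min

Patient A: CrCl = (140 − 76) × 103.2 / (72 × 2.5) = 6604.8 / 180.00 ≈ 36.7 mL/min
Patient B: CrCl = (140 − 89) × 105.3 / (72 × 2.5) = 5370.3 / 180.00 ≈ 29.8 mL/min
|36.7 − 29.8| = 6.9 mL/min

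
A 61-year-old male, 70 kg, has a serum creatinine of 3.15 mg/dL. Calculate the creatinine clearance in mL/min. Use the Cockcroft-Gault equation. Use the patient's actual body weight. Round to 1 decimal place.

24.4 mL/min

CrCl = (140 − 61) × 70 / (72 × 3.15) = 5530.0 / 226.80 ≈ 24.4 mL/min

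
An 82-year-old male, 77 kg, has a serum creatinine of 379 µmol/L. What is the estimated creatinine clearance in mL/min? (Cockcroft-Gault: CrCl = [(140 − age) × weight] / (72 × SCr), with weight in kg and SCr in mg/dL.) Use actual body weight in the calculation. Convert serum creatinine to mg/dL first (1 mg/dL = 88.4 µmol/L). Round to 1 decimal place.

14.5 mL/min

SCr = 379 / 88.4 = 4.287 mg/dL
CrCl = (140 − 82) × 77 / (72 × 4.287) = 4466.0 / 308.66 ≈ 14.5 mL/min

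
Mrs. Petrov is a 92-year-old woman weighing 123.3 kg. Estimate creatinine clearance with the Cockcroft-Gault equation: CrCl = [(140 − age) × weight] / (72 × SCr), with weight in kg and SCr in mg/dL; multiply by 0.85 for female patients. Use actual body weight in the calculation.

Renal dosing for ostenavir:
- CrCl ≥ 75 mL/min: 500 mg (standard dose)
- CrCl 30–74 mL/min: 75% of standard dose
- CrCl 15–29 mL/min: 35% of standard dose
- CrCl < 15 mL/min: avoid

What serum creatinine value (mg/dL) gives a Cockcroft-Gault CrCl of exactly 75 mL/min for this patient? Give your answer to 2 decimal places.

Standard dose requires CrCl ≥ 75 mL/min.
Set (140 − 92) × 123.3 × 0.85 / (72 × SCr) = 75
SCr = (140 − 92) × 123.3 × 0.85 / (72 × 75) = 0.932 mg/dL

0.93 mg/dL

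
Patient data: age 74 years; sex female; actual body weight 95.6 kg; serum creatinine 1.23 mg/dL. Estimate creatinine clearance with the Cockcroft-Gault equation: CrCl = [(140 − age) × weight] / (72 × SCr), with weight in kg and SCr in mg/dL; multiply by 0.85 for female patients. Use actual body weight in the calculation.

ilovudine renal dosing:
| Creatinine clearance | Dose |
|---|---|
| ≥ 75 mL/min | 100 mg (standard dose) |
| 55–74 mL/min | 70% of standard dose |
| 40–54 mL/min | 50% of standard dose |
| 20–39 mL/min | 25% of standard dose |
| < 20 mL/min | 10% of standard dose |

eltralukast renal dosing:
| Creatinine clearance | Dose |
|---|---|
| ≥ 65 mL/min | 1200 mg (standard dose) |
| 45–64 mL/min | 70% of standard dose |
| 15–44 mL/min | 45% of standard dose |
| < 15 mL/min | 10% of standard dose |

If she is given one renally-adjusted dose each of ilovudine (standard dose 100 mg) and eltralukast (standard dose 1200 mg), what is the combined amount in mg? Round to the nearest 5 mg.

910 mg

CrCl = (140 − 74) × 95.6 / (72 × 1.23) × 0.85 = 6309.6 / 88.56 × 0.85 ≈ 60.6 mL/min
CrCl ≈ 61 mL/min.
ilovudine: 55–74 mL/min → 70% of 100 mg = 70 mg.
eltralukast: 45–64 mL/min → 70% of 1200 mg = 840 mg.
Total = 70 + 840 = 910 mg.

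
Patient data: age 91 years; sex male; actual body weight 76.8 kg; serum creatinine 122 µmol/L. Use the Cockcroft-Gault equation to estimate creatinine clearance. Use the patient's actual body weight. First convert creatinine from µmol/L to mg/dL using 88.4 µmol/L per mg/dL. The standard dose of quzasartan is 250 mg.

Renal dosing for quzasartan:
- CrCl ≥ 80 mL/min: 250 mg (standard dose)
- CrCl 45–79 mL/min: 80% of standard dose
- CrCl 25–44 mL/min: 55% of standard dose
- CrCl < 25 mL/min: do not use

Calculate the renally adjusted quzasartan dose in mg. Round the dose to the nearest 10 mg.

SCr = 122 / 88.4 = 1.38 mg/dL
CrCl = (140 − 91) × 76.8 / (72 × 1.38) = 3763.2 / 99.36 ≈ 37.9 mL/min
CrCl ≈ 38 mL/min → bracket 25–44 mL/min.
55% of 250 mg = 137.5 mg → 140 mg

140 mg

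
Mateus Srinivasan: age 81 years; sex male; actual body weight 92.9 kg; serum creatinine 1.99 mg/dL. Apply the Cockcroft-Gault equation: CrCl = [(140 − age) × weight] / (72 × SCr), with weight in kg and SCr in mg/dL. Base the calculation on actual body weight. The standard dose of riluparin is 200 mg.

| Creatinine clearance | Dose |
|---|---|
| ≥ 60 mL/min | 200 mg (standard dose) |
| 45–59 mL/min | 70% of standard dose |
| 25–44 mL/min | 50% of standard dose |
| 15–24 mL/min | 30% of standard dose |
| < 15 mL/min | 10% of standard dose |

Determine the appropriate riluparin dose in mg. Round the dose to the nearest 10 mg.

CrCl = (140 − 81) × 92.9 / (72 × 1.99) = 5481.1 / 143.28 ≈ 38.3 mL/min
CrCl ≈ 38 mL/min → bracket 25–44 mL/min.
50% of 200 mg = 100 mg

100 mg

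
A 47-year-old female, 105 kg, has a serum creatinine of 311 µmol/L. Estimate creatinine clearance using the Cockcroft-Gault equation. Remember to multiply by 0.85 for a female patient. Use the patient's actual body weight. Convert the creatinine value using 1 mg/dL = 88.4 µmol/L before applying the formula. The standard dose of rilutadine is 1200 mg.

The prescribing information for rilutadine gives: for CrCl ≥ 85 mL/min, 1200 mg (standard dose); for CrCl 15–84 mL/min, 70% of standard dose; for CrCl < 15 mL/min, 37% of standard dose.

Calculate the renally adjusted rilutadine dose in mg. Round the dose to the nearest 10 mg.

SCr = 311 / 88.4 = 3.518 mg/dL
CrCl = (140 − 47) × 105 / (72 × 3.518) × 0.85 = 9765.0 / 253.30 × 0.85 ≈ 32.8 mL/min
CrCl ≈ 33 mL/min → bracket 15–84 mL/min.
70% of 1200 mg = 840 mg

840 mg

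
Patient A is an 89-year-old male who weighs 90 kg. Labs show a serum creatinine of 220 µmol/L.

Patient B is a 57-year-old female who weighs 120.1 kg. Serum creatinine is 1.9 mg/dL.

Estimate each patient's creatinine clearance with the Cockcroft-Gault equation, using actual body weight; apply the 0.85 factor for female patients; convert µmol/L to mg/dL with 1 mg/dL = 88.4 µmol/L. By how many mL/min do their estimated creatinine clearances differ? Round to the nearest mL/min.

Patient A: SCr = 220 / 88.4 = 2.489 mg/dL
Patient A: CrCl = (140 − 89) × 90 / (72 × 2.489) = 4590.0 / 179.21 ≈ 25.6 mL/min
Patient B: CrCl = (140 − 57) × 120.1 / (72 × 1.9) × 0.85 = 9968.3 / 136.80 × 0.85 ≈ 61.9 mL/min
|25.6 − 61.9| = 36.3 mL/min

36 mL/min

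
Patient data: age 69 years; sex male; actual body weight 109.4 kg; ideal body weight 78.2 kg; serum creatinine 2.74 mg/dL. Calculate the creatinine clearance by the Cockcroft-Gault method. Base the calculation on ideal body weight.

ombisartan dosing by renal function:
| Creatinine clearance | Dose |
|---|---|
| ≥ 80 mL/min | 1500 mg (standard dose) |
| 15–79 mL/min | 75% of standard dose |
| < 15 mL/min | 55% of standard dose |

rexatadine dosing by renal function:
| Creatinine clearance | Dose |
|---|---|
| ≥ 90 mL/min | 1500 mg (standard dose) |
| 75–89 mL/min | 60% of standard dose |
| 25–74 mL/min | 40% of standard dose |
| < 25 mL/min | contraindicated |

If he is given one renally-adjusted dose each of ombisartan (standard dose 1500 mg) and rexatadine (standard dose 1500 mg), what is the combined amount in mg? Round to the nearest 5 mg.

CrCl = (140 − 69) × 78.2 / (72 × 2.74) = 5552.2 / 197.28 ≈ 28.1 mL/min
CrCl ≈ 28 mL/min.
ombisartan: 15–79 mL/min → 75% of 1500 mg = 1125 mg.
rexatadine: 25–74 mL/min → 40% of 1500 mg = 600 mg.
Total = 1125 + 600 = 1725 mg.

1725 mg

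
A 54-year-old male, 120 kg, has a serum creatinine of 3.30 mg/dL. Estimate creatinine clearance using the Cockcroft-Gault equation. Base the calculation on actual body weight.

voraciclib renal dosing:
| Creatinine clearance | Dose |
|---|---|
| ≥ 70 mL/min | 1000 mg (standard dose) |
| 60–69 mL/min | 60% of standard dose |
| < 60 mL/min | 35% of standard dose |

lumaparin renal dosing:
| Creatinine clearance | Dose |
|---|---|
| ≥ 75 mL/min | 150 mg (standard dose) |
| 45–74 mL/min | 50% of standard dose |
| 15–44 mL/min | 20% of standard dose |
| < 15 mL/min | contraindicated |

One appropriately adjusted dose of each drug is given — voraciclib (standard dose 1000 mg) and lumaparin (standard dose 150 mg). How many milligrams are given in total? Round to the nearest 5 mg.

380 mg

CrCl = (140 − 54) × 120 / (72 × 3.3) = 10320.0 / 237.60 ≈ 43.4 mL/min
CrCl ≈ 43 mL/min.
voraciclib: < 60 mL/min → 35% of 1000 mg = 350 mg.
lumaparin: 15–44 mL/min → 20% of 150 mg = 30 mg.
Total = 350 + 30 = 380 mg.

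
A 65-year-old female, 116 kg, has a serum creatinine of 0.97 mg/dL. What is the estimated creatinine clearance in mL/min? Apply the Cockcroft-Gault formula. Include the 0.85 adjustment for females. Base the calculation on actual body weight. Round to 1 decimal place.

CrCl = (140 − 65) × 116 / (72 × 0.97) × 0.85 = 8700.0 / 69.84 × 0.85 ≈ 105.9 mL/min

105.9 mL/min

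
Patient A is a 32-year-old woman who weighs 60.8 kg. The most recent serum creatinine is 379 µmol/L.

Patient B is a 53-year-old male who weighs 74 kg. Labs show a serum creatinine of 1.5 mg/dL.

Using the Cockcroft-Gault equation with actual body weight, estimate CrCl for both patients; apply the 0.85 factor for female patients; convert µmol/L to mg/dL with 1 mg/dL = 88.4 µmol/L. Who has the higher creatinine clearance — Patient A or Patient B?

Patient A: SCr = 379 / 88.4 = 4.287 mg/dL
Patient A: CrCl = (140 − 32) × 60.8 / (72 × 4.287) × 0.85 = 6566.4 / 308.66 × 0.85 ≈ 18.1 mL/min
Patient B: CrCl = (140 − 53) × 74 / (72 × 1.5) = 6438.0 / 108.00 ≈ 59.6 mL/min
18.1 vs 59.6 mL/min → Patient B is higher.

Patient B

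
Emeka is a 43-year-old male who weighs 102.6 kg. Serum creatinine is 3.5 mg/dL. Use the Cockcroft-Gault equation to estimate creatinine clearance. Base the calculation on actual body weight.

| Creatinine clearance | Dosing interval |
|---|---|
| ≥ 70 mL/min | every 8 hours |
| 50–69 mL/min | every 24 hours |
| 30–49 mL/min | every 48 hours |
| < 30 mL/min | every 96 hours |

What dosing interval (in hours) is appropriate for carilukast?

CrCl = (140 − 43) × 102.6 / (72 × 3.5) = 9952.2 / 252.00 ≈ 39.5 mL/min
CrCl ≈ 39 mL/min → bracket 30–49 mL/min → every 48 hours.

every 48 hours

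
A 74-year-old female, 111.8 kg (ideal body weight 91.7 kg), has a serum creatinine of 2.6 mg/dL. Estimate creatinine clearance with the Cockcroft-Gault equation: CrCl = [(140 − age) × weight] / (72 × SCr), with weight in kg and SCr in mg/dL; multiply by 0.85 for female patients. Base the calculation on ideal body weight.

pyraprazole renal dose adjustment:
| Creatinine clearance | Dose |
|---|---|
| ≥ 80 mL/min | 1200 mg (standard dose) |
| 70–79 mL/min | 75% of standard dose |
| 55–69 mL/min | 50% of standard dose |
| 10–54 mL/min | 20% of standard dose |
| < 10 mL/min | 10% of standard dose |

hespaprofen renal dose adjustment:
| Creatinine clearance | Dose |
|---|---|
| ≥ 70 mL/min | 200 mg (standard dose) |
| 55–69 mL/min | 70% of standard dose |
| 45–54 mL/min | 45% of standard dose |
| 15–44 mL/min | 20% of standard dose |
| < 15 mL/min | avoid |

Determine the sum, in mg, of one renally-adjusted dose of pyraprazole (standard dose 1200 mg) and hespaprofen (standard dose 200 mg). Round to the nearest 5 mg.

280 mg

CrCl = (140 − 74) × 91.7 / (72 × 2.6) × 0.85 = 6052.2 / 187.20 × 0.85 ≈ 27.5 mL/min
CrCl ≈ 27 mL/min.
pyraprazole: 10–54 mL/min → 20% of 1200 mg = 240 mg.
hespaprofen: 15–44 mL/min → 20% of 200 mg = 40 mg.
Total = 240 + 40 = 280 mg.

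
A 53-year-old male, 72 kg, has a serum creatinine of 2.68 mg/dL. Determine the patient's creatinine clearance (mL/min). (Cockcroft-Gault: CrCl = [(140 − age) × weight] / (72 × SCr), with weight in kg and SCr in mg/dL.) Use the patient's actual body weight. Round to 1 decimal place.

32.5 mL/min

CrCl = (140 − 53) × 72 / (72 × 2.68) = 6264.0 / 192.96 ≈ 32.5 mL/min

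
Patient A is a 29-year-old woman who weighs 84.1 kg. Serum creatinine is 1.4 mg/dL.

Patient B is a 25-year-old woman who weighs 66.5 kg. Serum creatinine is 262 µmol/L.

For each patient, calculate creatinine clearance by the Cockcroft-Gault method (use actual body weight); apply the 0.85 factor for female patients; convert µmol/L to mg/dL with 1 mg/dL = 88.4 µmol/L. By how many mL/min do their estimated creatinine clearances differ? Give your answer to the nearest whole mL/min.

Patient A: CrCl = (140 − 29) × 84.1 / (72 × 1.4) × 0.85 = 9335.1 / 100.80 × 0.85 ≈ 78.7 mL/min
Patient B: SCr = 262 / 88.4 = 2.964 mg/dL
Patient B: CrCl = (140 − 25) × 66.5 / (72 × 2.964) × 0.85 = 7647.5 / 213.41 × 0.85 ≈ 30.5 mL/min
|78.7 − 30.5| = 48.2 mL/min

48 mL/min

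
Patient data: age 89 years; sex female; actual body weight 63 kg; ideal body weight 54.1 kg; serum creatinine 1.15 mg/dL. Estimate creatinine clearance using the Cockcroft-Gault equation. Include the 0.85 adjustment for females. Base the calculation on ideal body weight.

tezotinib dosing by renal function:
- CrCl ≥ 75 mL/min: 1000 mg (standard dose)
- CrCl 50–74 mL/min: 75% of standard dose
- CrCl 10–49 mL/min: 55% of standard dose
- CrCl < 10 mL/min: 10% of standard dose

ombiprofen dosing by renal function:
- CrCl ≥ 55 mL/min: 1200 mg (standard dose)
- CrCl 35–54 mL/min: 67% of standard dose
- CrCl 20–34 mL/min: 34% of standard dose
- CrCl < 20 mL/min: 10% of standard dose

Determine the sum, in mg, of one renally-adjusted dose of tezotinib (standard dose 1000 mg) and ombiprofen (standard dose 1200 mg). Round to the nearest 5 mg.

960 mg

CrCl = (140 − 89) × 54.1 / (72 × 1.15) × 0.85 = 2759.1 / 82.80 × 0.85 ≈ 28.3 mL/min
CrCl ≈ 28 mL/min.
tezotinib: 10–49 mL/min → 55% of 1000 mg = 550 mg.
ombiprofen: 20–34 mL/min → 34% of 1200 mg = 408 mg.
Total = 550 + 408 = 958 mg.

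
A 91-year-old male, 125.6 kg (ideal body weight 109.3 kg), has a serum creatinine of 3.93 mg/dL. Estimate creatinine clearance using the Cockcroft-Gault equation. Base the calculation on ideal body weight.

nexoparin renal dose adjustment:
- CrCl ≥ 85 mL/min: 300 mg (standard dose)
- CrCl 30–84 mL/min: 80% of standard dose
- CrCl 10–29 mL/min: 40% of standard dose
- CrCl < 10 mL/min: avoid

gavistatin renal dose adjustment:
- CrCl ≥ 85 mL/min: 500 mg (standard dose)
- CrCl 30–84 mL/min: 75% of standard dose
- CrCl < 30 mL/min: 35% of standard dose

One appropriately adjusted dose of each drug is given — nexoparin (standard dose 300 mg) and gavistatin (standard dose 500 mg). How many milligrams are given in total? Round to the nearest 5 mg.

295 mg

CrCl = (140 − 91) × 109.3 / (72 × 3.93) = 5355.7 / 282.96 ≈ 18.9 mL/min
CrCl ≈ 19 mL/min.
nexoparin: 10–29 mL/min → 40% of 300 mg = 120 mg.
gavistatin: < 30 mL/min → 35% of 500 mg = 175 mg.
Total = 120 + 175 = 295 mg.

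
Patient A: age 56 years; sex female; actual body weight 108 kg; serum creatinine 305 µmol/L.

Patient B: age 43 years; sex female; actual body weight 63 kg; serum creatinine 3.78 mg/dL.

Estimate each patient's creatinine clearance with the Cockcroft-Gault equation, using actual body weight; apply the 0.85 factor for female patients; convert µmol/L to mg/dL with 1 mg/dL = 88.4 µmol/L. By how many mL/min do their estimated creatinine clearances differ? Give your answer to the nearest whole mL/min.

12 mL/min

Patient A: SCr = 305 / 88.4 = 3.45 mg/dL
Patient A: CrCl = (140 − 56) × 108 / (72 × 3.45) × 0.85 = 9072.0 / 248.40 × 0.85 ≈ 31.0 mL/min
Patient B: CrCl = (140 − 43) × 63 / (72 × 3.78) × 0.85 = 6111.0 / 272.16 × 0.85 ≈ 19.1 mL/min
|31.0 − 19.1| = 11.9 mL/min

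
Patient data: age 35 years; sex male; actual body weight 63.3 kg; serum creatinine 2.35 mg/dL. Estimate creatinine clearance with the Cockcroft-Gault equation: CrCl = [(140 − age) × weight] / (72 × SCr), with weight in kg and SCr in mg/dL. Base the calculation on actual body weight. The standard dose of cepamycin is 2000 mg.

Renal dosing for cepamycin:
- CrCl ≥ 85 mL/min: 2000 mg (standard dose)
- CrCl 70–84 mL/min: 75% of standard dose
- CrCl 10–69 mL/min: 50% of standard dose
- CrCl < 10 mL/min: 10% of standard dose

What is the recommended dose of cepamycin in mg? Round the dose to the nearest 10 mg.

1000 mg

CrCl = (140 − 35) × 63.3 / (72 × 2.35) = 6646.5 / 169.20 ≈ 39.3 mL/min
CrCl ≈ 39 mL/min → bracket 10–69 mL/min.
50% of 2000 mg = 1000 mg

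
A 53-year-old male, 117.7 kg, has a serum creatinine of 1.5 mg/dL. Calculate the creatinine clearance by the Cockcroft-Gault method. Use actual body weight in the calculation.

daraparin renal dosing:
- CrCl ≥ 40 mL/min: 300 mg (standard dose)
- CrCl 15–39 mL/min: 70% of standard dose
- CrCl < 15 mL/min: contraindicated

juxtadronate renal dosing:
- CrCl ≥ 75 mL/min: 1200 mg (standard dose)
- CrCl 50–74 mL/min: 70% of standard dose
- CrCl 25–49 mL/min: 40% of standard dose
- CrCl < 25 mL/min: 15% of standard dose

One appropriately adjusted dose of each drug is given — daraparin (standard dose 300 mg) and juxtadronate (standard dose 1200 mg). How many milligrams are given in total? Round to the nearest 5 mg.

1500 mg

CrCl = (140 − 53) × 117.7 / (72 × 1.5) = 10239.9 / 108.00 ≈ 94.8 mL/min
CrCl ≈ 95 mL/min.
daraparin: ≥ 40 mL/min → 100% of 300 mg = 300 mg.
juxtadronate: ≥ 75 mL/min → 100% of 1200 mg = 1200 mg.
Total = 300 + 1200 = 1500 mg.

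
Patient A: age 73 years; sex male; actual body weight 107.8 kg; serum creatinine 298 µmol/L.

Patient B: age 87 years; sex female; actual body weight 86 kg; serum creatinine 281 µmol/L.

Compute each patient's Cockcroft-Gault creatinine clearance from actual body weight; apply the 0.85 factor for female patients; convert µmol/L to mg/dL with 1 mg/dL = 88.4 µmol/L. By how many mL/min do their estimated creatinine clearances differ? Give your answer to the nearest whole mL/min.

13 mL/min

Patient A: SCr = 298 / 88.4 = 3.371 mg/dL
Patient A: CrCl = (140 − 73) × 107.8 / (72 × 3.371) = 7222.6 / 242.71 ≈ 29.8 mL/min
Patient B: SCr = 281 / 88.4 = 3.179 mg/dL
Patient B: CrCl = (140 − 87) × 86 / (72 × 3.179) × 0.85 = 4558.0 / 228.89 × 0.85 ≈ 16.9 mL/min
|29.8 − 16.9| = 12.9 mL/min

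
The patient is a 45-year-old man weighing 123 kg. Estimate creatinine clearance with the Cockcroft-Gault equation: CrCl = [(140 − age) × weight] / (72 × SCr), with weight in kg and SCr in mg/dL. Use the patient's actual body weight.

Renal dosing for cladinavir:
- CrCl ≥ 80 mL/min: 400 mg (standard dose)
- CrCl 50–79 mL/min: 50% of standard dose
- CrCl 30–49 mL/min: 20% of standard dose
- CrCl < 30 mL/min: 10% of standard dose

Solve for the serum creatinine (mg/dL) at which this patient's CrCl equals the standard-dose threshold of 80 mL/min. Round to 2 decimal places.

Standard dose requires CrCl ≥ 80 mL/min.
Set (140 − 45) × 123 / (72 × SCr) = 80
SCr = (140 − 45) × 123 / (72 × 80) = 2.029 mg/dL

2.03 mg/dL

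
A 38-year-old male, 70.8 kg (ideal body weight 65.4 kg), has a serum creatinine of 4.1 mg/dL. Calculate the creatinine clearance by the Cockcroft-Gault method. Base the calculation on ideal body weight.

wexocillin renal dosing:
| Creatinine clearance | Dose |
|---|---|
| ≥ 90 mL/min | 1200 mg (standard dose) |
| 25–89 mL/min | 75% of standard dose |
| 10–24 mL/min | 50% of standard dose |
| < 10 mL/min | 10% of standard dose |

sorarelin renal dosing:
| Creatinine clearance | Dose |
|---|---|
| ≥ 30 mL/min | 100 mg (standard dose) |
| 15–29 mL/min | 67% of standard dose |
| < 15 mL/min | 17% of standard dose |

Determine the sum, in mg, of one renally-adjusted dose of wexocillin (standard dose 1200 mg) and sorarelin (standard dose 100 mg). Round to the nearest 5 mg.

665 mg

CrCl = (140 − 38) × 65.4 / (72 × 4.1) = 6670.8 / 295.20 ≈ 22.6 mL/min
CrCl ≈ 23 mL/min.
wexocillin: 10–24 mL/min → 50% of 1200 mg = 600 mg.
sorarelin: 15–29 mL/min → 67% of 100 mg = 67 mg.
Total = 600 + 67 = 667 mg.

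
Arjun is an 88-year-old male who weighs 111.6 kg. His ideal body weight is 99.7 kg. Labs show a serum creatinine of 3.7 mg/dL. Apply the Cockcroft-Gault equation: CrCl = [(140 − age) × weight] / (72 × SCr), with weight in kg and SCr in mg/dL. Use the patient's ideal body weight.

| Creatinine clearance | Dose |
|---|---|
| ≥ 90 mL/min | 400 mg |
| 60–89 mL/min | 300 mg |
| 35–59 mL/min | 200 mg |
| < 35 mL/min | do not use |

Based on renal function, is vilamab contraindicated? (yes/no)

CrCl = (140 − 88) × 99.7 / (72 × 3.7) = 5184.4 / 266.40 ≈ 19.5 mL/min
CrCl ≈ 19 mL/min, which is < 35 mL/min.

yes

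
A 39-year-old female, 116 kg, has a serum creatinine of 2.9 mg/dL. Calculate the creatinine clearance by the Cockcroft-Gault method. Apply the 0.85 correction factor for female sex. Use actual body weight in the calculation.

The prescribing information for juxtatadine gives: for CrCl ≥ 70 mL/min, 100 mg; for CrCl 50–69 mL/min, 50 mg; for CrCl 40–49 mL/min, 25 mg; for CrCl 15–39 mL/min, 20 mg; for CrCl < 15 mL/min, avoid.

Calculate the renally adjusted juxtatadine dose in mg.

25 mg

CrCl = (140 − 39) × 116 / (72 × 2.9) × 0.85 = 11716.0 / 208.80 × 0.85 ≈ 47.7 mL/min
CrCl ≈ 48 mL/min → bracket 40–49 mL/min.
Dose for this bracket: 25 mg.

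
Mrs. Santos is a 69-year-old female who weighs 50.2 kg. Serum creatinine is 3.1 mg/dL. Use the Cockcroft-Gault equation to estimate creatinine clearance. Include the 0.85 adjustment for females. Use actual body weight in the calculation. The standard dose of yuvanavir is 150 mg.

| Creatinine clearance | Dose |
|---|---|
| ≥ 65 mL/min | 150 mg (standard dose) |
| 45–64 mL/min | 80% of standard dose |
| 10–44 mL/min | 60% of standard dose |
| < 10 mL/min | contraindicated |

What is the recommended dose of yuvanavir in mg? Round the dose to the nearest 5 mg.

90 mg

CrCl = (140 − 69) × 50.2 / (72 × 3.1) × 0.85 = 3564.2 / 223.20 × 0.85 ≈ 13.6 mL/min
CrCl ≈ 14 mL/min → bracket 10–44 mL/min.
60% of 150 mg = 90 mg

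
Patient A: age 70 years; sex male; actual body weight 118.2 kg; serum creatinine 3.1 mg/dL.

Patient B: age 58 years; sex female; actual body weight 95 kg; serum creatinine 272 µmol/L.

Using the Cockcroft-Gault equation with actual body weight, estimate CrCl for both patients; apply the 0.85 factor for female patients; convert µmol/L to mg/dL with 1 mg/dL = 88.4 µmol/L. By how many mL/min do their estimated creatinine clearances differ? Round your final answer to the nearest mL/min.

7 mL/min

Patient A: CrCl = (140 − 70) × 118.2 / (72 × 3.1) = 8274.0 / 223.20 ≈ 37.1 mL/min
Patient B: SCr = 272 / 88.4 = 3.077 mg/dL
Patient B: CrCl = (140 − 58) × 95 / (72 × 3.077) × 0.85 = 7790.0 / 221.54 × 0.85 ≈ 29.9 mL/min
|37.1 − 29.9| = 7.2 mL/min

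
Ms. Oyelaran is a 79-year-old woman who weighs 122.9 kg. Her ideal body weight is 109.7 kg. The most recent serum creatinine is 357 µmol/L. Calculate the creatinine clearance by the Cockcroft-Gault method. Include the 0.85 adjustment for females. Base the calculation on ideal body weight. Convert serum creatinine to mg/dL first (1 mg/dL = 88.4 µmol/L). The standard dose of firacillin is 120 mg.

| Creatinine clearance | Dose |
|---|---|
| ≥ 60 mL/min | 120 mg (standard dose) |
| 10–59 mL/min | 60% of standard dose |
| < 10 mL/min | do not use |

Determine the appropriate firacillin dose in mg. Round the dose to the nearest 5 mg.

SCr = 357 / 88.4 = 4.038 mg/dL
CrCl = (140 − 79) × 109.7 / (72 × 4.038) × 0.85 = 6691.7 / 290.74 × 0.85 ≈ 19.6 mL/min
CrCl ≈ 20 mL/min → bracket 10–59 mL/min.
60% of 120 mg = 72 mg → 70 mg

70 mg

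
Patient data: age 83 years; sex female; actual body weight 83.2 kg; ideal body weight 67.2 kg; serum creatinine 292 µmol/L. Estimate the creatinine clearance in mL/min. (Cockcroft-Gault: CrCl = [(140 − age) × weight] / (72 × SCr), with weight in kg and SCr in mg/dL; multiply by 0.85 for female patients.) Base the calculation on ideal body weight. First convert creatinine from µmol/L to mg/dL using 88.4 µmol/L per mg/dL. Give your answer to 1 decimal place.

SCr = 292 / 88.4 = 3.303 mg/dL
CrCl = (140 − 83) × 67.2 / (72 × 3.303) × 0.85 = 3830.4 / 237.82 × 0.85 ≈ 13.7 mL/min

13.7 mL/min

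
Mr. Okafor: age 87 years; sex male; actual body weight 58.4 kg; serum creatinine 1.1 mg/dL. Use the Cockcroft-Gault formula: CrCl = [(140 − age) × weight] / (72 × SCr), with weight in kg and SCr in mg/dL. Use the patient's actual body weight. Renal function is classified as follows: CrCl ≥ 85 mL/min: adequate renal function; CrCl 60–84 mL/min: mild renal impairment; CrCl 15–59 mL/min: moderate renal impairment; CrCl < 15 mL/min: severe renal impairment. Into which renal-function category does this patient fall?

moderate renal impairment

CrCl = (140 − 87) × 58.4 / (72 × 1.1) = 3095.2 / 79.20 ≈ 39.1 mL/min
39 mL/min falls in the 'moderate renal impairment' range.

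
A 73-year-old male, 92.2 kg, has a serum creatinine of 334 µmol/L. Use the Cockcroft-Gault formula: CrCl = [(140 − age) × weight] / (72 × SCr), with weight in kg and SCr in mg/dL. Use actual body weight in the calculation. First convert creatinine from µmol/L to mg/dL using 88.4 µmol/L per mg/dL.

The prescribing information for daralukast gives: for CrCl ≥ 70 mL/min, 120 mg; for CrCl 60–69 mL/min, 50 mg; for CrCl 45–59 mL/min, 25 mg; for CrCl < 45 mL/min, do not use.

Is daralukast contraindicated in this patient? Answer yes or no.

yes

SCr = 334 / 88.4 = 3.778 mg/dL
CrCl = (140 − 73) × 92.2 / (72 × 3.778) = 6177.4 / 272.02 ≈ 22.7 mL/min
CrCl ≈ 23 mL/min, which is < 45 mL/min.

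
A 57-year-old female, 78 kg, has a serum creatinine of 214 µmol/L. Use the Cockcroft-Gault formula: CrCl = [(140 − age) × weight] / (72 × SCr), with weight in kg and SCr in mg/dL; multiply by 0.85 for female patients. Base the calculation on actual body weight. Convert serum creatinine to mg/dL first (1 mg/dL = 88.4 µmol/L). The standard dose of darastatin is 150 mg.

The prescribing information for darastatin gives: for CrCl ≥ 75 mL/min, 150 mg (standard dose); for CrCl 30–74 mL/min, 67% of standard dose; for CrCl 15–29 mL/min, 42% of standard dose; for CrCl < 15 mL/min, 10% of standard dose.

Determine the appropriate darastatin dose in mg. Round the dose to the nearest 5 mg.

SCr = 214 / 88.4 = 2.421 mg/dL
CrCl = (140 − 57) × 78 / (72 × 2.421) × 0.85 = 6474.0 / 174.31 × 0.85 ≈ 31.6 mL/min
CrCl ≈ 32 mL/min → bracket 30–74 mL/min.
67% of 150 mg = 100.5 mg → 100 mg

100 mg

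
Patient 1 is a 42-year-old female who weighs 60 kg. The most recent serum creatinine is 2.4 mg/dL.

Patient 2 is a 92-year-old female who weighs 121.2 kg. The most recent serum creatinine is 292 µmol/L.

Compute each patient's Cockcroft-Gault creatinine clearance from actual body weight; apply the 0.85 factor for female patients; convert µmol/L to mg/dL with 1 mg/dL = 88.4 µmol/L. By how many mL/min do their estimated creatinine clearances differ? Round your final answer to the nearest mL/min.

Patient 1: CrCl = (140 − 42) × 60 / (72 × 2.4) × 0.85 = 5880.0 / 172.80 × 0.85 ≈ 28.9 mL/min
Patient 2: SCr = 292 / 88.4 = 3.303 mg/dL
Patient 2: CrCl = (140 − 92) × 121.2 / (72 × 3.303) × 0.85 = 5817.6 / 237.82 × 0.85 ≈ 20.8 mL/min
|28.9 − 20.8| = 8.1 mL/min

8 mL/min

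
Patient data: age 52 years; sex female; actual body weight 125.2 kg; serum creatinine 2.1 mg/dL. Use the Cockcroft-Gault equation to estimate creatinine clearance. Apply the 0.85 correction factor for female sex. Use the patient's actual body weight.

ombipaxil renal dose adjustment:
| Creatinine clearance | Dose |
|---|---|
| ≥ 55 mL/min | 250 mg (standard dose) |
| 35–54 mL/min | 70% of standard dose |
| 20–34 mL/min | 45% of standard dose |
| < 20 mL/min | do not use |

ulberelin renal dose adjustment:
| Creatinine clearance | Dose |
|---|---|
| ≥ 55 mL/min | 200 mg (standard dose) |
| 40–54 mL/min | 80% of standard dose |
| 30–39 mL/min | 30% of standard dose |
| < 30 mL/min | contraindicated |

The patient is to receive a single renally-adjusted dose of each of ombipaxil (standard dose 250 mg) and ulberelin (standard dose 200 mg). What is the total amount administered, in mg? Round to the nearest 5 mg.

450 mg

CrCl = (140 − 52) × 125.2 / (72 × 2.1) × 0.85 = 11017.6 / 151.20 × 0.85 ≈ 61.9 mL/min
CrCl ≈ 62 mL/min.
ombipaxil: ≥ 55 mL/min → 100% of 250 mg = 250 mg.
ulberelin: ≥ 55 mL/min → 100% of 200 mg = 200 mg.
Total = 250 + 200 = 450 mg.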